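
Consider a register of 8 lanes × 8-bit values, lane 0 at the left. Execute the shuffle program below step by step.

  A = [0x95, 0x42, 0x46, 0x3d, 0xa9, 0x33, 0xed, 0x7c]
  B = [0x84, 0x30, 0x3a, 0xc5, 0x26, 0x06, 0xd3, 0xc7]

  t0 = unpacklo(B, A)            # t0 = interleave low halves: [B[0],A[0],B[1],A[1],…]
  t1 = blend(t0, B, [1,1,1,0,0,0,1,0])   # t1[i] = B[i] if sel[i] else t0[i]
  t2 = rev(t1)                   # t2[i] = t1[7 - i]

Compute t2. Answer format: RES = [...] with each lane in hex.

RES = [ 0x3d  0xd3  0x46  0x3a  0x42  0x3a  0x30  0x84 ]

t0 = [0x84, 0x95, 0x30, 0x42, 0x3a, 0x46, 0xc5, 0x3d]
t1 = [0x84, 0x30, 0x3a, 0x42, 0x3a, 0x46, 0xd3, 0x3d]
t2 = [0x3d, 0xd3, 0x46, 0x3a, 0x42, 0x3a, 0x30, 0x84]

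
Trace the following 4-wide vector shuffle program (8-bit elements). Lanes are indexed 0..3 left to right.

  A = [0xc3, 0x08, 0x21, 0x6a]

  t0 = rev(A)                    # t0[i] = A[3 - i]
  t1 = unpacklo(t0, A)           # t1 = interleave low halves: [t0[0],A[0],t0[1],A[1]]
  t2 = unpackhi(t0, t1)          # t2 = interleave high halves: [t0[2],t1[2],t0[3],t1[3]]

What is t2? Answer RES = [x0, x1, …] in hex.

t0 = [0x6a, 0x21, 0x08, 0xc3]
t1 = [0x6a, 0xc3, 0x21, 0x08]
t2 = [0x08, 0x21, 0xc3, 0x08]

RES = [0x08, 0x21, 0xc3, 0x08]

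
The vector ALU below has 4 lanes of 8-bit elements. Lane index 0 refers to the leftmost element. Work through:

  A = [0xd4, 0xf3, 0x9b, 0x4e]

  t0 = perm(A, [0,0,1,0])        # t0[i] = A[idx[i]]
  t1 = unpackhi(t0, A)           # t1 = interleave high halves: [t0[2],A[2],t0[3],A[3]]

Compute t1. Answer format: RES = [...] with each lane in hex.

→ t0 |d4|d4|f3|d4|
→ t1 |f3|9b|d4|4e|

RES = [0xf3, 0x9b, 0xd4, 0x4e]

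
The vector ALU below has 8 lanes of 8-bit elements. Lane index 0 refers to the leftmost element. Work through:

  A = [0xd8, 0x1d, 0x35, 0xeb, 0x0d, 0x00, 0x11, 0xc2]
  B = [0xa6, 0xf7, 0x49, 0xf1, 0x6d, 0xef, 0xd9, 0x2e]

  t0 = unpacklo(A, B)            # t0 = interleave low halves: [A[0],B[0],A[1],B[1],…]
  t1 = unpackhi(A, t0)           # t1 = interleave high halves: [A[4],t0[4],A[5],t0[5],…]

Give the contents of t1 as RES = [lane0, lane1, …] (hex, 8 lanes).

RES = [ 0x0d  0x35  0x00  0x49  0x11  0xeb  0xc2  0xf1 ]

t0 = [0xd8, 0xa6, 0x1d, 0xf7, 0x35, 0x49, 0xeb, 0xf1]
t1 = [0x0d, 0x35, 0x00, 0x49, 0x11, 0xeb, 0xc2, 0xf1]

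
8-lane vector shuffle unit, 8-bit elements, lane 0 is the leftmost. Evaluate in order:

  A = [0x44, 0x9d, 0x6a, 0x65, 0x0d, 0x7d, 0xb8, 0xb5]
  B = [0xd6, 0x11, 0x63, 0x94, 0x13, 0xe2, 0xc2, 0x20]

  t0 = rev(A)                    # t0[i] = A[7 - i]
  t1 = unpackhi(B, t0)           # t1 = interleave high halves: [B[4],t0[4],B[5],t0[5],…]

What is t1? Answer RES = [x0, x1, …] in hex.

RES = [0x13, 0x65, 0xe2, 0x6a, 0xc2, 0x9d, 0x20, 0x44]

  t0: b5 b8 7d 0d 65 6a 9d 44
  t1: 13 65 e2 6a c2 9d 20 44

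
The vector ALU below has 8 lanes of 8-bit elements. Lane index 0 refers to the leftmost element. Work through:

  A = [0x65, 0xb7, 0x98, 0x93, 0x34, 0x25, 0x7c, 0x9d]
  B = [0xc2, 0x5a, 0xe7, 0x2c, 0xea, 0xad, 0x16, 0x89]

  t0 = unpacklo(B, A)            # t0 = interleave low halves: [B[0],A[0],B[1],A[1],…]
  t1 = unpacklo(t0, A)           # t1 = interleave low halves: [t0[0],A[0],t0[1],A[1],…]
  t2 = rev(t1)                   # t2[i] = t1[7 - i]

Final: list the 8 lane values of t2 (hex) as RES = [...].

t0 = [0xc2, 0x65, 0x5a, 0xb7, 0xe7, 0x98, 0x2c, 0x93]
t1 = [0xc2, 0x65, 0x65, 0xb7, 0x5a, 0x98, 0xb7, 0x93]
t2 = [0x93, 0xb7, 0x98, 0x5a, 0xb7, 0x65, 0x65, 0xc2]

RES = [ 0x93  0xb7  0x98  0x5a  0xb7  0x65  0x65  0xc2 ]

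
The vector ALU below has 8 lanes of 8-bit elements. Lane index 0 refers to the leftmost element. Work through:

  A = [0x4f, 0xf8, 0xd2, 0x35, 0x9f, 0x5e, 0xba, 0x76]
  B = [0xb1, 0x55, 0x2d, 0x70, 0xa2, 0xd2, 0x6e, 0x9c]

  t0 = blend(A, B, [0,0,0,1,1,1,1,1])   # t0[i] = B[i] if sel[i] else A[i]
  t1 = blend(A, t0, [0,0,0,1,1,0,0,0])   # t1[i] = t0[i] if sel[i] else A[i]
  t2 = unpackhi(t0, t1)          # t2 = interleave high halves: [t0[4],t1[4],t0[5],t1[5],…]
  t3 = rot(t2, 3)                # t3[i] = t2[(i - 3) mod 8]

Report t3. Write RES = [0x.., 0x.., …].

t0 = [0x4f, 0xf8, 0xd2, 0x70, 0xa2, 0xd2, 0x6e, 0x9c]
t1 = [0x4f, 0xf8, 0xd2, 0x70, 0xa2, 0x5e, 0xba, 0x76]
t2 = [0xa2, 0xa2, 0xd2, 0x5e, 0x6e, 0xba, 0x9c, 0x76]
t3 = [0xba, 0x9c, 0x76, 0xa2, 0xa2, 0xd2, 0x5e, 0x6e]

RES = [ 0xba  0x9c  0x76  0xa2  0xa2  0xd2  0x5e  0x6e ]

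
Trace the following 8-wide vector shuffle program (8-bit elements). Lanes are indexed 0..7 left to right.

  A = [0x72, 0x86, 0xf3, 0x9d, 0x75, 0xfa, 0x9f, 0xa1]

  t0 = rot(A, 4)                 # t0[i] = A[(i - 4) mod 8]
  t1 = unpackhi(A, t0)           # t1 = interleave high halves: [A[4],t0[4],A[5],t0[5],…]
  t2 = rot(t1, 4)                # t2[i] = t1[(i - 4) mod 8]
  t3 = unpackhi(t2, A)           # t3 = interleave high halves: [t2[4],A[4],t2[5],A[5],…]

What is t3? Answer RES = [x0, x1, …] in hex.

  t0: 75 fa 9f a1 72 86 f3 9d
  t1: 75 72 fa 86 9f f3 a1 9d
  t2: 9f f3 a1 9d 75 72 fa 86
  t3: 75 75 72 fa fa 9f 86 a1

RES = [0x75, 0x75, 0x72, 0xfa, 0xfa, 0x9f, 0x86, 0xa1]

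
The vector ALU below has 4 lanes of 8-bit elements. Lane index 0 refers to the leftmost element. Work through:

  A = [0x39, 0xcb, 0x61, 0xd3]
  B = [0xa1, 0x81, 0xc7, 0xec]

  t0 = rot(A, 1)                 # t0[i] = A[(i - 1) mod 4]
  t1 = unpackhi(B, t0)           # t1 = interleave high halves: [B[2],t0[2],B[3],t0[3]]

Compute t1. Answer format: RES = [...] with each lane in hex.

→ t0 |d3|39|cb|61|
→ t1 |c7|cb|ec|61|

RES = [0xc7, 0xcb, 0xec, 0x61]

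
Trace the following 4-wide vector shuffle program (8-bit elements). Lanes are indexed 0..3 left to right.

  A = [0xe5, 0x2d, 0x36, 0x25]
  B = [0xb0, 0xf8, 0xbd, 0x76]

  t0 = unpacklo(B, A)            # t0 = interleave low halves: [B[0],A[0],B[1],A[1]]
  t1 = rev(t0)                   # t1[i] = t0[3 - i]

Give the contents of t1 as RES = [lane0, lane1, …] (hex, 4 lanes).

→ t0 |b0|e5|f8|2d|
→ t1 |2d|f8|e5|b0|

RES = [0x2d, 0xf8, 0xe5, 0xb0]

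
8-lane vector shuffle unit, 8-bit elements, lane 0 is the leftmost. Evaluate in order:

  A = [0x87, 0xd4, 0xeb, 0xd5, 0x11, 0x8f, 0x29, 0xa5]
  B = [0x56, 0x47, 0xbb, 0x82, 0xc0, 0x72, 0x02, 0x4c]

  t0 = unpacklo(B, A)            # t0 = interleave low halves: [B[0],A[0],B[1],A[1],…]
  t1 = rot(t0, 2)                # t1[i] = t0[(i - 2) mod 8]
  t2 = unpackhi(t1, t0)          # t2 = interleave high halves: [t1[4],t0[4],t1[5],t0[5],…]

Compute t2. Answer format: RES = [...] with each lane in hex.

  t0: 56 87 47 d4 bb eb 82 d5
  t1: 82 d5 56 87 47 d4 bb eb
  t2: 47 bb d4 eb bb 82 eb d5

RES = [ 0x47  0xbb  0xd4  0xeb  0xbb  0x82  0xeb  0xd5 ]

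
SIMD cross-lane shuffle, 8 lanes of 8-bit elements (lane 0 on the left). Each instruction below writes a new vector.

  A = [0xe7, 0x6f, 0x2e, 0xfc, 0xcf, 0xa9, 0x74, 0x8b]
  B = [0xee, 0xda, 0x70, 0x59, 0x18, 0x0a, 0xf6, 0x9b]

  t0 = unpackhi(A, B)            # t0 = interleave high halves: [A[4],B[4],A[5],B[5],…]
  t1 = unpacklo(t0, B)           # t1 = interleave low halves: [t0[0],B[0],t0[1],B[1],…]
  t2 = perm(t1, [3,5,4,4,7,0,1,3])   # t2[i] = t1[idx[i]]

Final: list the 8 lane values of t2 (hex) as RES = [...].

RES = [0xda, 0x70, 0xa9, 0xa9, 0x59, 0xcf, 0xee, 0xda]

→ t0 |cf|18|a9|0a|74|f6|8b|9b|
→ t1 |cf|ee|18|da|a9|70|0a|59|
→ t2 |da|70|a9|a9|59|cf|ee|da|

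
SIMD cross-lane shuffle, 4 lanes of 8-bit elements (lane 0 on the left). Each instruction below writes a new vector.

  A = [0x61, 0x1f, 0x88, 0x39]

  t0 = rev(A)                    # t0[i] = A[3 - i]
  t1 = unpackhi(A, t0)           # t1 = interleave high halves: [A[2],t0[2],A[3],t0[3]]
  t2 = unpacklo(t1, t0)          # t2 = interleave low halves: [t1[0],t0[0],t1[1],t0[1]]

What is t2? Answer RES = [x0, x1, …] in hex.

→ t0 |39|88|1f|61|
→ t1 |88|1f|39|61|
→ t2 |88|39|1f|88|

RES = [ 0x88  0x39  0x1f  0x88 ]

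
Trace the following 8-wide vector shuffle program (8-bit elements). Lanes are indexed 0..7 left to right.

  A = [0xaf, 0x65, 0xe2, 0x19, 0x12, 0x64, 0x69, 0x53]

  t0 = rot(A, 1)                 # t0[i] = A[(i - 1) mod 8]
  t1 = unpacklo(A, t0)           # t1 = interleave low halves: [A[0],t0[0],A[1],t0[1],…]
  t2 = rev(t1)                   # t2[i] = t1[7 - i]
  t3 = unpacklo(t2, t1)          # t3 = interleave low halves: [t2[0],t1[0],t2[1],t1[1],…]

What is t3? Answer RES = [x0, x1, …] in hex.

RES = [ 0xe2  0xaf  0x19  0x53  0x65  0x65  0xe2  0xaf ]

  t0: 53 af 65 e2 19 12 64 69
  t1: af 53 65 af e2 65 19 e2
  t2: e2 19 65 e2 af 65 53 af
  t3: e2 af 19 53 65 65 e2 af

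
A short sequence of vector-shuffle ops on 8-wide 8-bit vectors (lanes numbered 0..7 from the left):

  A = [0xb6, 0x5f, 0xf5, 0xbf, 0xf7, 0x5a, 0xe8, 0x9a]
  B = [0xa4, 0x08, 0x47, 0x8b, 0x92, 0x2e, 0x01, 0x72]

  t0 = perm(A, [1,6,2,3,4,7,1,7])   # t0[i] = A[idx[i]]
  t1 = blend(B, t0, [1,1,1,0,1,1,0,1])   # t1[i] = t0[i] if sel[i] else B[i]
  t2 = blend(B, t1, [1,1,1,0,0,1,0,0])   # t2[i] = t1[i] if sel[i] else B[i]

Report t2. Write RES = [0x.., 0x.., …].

  t0: 5f e8 f5 bf f7 9a 5f 9a
  t1: 5f e8 f5 8b f7 9a 01 9a
  t2: 5f e8 f5 8b 92 9a 01 72

RES = [0x5f, 0xe8, 0xf5, 0x8b, 0x92, 0x9a, 0x01, 0x72]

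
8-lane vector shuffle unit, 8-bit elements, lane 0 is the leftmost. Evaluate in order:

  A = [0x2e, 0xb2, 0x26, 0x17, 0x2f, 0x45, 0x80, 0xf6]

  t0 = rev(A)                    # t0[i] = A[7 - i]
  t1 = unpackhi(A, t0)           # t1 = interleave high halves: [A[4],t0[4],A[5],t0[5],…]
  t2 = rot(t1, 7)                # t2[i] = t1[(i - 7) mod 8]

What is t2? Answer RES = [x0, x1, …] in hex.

RES = [ 0x17  0x45  0x26  0x80  0xb2  0xf6  0x2e  0x2f ]

  t0: f6 80 45 2f 17 26 b2 2e
  t1: 2f 17 45 26 80 b2 f6 2e
  t2: 17 45 26 80 b2 f6 2e 2f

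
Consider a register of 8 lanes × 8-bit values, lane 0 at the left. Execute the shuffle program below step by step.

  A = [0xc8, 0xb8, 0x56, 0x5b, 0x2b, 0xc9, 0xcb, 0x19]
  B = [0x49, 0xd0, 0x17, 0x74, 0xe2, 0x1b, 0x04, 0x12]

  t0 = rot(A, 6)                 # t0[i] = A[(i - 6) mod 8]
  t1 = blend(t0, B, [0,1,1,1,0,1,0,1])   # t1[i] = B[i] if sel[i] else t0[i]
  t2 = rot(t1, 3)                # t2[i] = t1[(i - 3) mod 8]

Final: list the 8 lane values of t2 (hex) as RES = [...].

t0 = [0x56, 0x5b, 0x2b, 0xc9, 0xcb, 0x19, 0xc8, 0xb8]
t1 = [0x56, 0xd0, 0x17, 0x74, 0xcb, 0x1b, 0xc8, 0x12]
t2 = [0x1b, 0xc8, 0x12, 0x56, 0xd0, 0x17, 0x74, 0xcb]

RES = [ 0x1b  0xc8  0x12  0x56  0xd0  0x17  0x74  0xcb ]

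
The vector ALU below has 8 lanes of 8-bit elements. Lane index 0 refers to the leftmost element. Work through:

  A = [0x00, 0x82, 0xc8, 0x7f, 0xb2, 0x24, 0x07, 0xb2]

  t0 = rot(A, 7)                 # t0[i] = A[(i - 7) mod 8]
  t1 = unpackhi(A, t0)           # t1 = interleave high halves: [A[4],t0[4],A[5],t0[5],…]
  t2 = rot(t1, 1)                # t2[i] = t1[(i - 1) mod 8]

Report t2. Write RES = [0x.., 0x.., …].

RES = [0x00, 0xb2, 0x24, 0x24, 0x07, 0x07, 0xb2, 0xb2]

  t0: 82 c8 7f b2 24 07 b2 00
  t1: b2 24 24 07 07 b2 b2 00
  t2: 00 b2 24 24 07 07 b2 b2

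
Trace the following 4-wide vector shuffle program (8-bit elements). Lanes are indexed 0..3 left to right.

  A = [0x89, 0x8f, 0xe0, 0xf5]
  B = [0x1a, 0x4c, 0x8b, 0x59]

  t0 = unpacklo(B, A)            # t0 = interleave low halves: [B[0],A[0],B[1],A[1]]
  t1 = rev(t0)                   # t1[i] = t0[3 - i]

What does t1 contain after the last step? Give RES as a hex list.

→ t0 |1a|89|4c|8f|
→ t1 |8f|4c|89|1a|

RES = [ 0x8f  0x4c  0x89  0x1a ]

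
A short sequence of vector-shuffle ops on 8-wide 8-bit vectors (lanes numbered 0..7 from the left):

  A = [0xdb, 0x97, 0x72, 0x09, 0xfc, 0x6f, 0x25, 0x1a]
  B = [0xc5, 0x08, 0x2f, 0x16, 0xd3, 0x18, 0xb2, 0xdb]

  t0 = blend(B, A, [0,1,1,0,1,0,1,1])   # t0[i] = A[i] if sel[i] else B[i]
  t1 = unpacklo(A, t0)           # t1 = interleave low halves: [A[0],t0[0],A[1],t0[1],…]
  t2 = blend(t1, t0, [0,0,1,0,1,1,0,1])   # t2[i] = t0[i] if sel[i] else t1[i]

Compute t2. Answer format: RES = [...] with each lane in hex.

RES = [0xdb, 0xc5, 0x72, 0x97, 0xfc, 0x18, 0x09, 0x1a]

t0 = [0xc5, 0x97, 0x72, 0x16, 0xfc, 0x18, 0x25, 0x1a]
t1 = [0xdb, 0xc5, 0x97, 0x97, 0x72, 0x72, 0x09, 0x16]
t2 = [0xdb, 0xc5, 0x72, 0x97, 0xfc, 0x18, 0x09, 0x1a]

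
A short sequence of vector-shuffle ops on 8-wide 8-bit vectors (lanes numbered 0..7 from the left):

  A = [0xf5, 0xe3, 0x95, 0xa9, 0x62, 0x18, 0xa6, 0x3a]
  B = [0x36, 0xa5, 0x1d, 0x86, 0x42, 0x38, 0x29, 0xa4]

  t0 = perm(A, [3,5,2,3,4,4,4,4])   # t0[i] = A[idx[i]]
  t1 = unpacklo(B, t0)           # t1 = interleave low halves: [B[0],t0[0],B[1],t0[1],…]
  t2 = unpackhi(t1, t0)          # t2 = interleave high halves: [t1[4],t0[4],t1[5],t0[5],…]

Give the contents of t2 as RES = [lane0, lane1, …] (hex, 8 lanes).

RES = [0x1d, 0x62, 0x95, 0x62, 0x86, 0x62, 0xa9, 0x62]

t0 = [0xa9, 0x18, 0x95, 0xa9, 0x62, 0x62, 0x62, 0x62]
t1 = [0x36, 0xa9, 0xa5, 0x18, 0x1d, 0x95, 0x86, 0xa9]
t2 = [0x1d, 0x62, 0x95, 0x62, 0x86, 0x62, 0xa9, 0x62]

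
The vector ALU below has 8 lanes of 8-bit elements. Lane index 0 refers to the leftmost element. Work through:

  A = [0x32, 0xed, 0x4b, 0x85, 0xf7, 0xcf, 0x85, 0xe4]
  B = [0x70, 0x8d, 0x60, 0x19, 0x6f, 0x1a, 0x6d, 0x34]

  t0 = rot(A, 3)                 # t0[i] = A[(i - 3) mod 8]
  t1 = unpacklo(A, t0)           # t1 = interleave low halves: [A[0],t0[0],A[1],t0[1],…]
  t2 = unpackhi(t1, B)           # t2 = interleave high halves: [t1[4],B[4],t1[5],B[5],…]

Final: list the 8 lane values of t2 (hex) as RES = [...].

→ t0 |cf|85|e4|32|ed|4b|85|f7|
→ t1 |32|cf|ed|85|4b|e4|85|32|
→ t2 |4b|6f|e4|1a|85|6d|32|34|

RES = [ 0x4b  0x6f  0xe4  0x1a  0x85  0x6d  0x32  0x34 ]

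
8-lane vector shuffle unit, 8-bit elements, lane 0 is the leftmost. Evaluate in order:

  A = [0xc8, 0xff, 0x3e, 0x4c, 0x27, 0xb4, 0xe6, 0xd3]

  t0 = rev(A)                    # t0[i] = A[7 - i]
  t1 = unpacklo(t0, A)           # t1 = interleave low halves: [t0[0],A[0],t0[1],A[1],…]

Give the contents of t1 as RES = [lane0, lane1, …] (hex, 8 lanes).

  t0: d3 e6 b4 27 4c 3e ff c8
  t1: d3 c8 e6 ff b4 3e 27 4c

RES = [0xd3, 0xc8, 0xe6, 0xff, 0xb4, 0x3e, 0x27, 0x4c]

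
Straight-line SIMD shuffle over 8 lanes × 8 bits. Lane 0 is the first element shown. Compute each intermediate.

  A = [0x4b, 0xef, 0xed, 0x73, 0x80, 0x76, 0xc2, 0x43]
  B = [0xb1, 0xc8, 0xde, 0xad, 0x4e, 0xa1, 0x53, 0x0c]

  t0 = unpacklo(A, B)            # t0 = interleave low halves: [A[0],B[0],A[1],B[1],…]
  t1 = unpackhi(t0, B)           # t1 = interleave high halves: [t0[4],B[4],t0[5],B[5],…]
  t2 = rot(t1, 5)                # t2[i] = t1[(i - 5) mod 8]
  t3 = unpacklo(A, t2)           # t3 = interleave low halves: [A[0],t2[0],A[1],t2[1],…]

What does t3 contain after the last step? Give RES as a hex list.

RES = [0x4b, 0xa1, 0xef, 0x73, 0xed, 0x53, 0x73, 0xad]

→ t0 |4b|b1|ef|c8|ed|de|73|ad|
→ t1 |ed|4e|de|a1|73|53|ad|0c|
→ t2 |a1|73|53|ad|0c|ed|4e|de|
→ t3 |4b|a1|ef|73|ed|53|73|ad|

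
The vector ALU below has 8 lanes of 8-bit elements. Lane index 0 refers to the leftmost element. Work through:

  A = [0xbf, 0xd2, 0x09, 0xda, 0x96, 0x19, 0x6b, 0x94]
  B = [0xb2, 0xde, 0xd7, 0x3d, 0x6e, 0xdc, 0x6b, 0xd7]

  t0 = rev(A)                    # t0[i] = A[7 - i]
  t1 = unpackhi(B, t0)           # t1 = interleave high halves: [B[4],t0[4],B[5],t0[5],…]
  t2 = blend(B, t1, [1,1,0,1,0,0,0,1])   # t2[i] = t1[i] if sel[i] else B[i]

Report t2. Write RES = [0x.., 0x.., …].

RES = [ 0x6e  0xda  0xd7  0x09  0x6e  0xdc  0x6b  0xbf ]

t0 = [0x94, 0x6b, 0x19, 0x96, 0xda, 0x09, 0xd2, 0xbf]
t1 = [0x6e, 0xda, 0xdc, 0x09, 0x6b, 0xd2, 0xd7, 0xbf]
t2 = [0x6e, 0xda, 0xd7, 0x09, 0x6e, 0xdc, 0x6b, 0xbf]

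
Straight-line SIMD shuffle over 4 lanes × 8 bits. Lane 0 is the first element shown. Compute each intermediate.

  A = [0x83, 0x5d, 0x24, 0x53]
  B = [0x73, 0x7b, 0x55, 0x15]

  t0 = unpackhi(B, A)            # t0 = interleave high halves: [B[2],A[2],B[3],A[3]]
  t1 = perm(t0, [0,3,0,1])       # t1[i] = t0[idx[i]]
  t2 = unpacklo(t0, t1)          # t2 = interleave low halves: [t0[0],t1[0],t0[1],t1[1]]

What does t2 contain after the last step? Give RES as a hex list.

RES = [ 0x55  0x55  0x24  0x53 ]

  t0: 55 24 15 53
  t1: 55 53 55 24
  t2: 55 55 24 53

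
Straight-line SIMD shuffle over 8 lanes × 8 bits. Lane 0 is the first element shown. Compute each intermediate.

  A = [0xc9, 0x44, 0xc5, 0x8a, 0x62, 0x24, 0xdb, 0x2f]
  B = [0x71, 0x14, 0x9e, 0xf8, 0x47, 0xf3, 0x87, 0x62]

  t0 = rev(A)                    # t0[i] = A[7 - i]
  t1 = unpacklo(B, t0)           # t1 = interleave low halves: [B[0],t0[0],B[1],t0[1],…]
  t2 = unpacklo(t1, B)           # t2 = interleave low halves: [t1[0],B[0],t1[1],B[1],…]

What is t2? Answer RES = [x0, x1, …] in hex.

RES = [0x71, 0x71, 0x2f, 0x14, 0x14, 0x9e, 0xdb, 0xf8]

t0 = [0x2f, 0xdb, 0x24, 0x62, 0x8a, 0xc5, 0x44, 0xc9]
t1 = [0x71, 0x2f, 0x14, 0xdb, 0x9e, 0x24, 0xf8, 0x62]
t2 = [0x71, 0x71, 0x2f, 0x14, 0x14, 0x9e, 0xdb, 0xf8]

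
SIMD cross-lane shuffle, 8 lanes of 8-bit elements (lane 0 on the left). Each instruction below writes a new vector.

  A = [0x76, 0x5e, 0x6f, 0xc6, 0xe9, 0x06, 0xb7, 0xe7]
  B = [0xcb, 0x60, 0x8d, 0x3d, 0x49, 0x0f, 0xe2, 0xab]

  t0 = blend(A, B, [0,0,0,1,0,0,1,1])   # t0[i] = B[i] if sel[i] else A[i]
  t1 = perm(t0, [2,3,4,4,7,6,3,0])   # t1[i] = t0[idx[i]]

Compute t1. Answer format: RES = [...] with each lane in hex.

→ t0 |76|5e|6f|3d|e9|06|e2|ab|
→ t1 |6f|3d|e9|e9|ab|e2|3d|76|

RES = [0x6f, 0x3d, 0xe9, 0xe9, 0xab, 0xe2, 0x3d, 0x76]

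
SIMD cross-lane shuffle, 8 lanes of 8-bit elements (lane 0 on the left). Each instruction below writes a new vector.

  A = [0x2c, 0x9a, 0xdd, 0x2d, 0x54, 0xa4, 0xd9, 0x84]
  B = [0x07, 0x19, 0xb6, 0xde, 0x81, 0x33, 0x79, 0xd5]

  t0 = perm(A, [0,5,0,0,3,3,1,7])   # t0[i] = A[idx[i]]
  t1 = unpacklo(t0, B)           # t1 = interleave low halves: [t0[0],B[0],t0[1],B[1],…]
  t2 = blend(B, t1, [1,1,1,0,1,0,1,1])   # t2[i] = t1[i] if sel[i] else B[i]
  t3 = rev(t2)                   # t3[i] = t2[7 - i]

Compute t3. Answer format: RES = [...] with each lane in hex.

t0 = [0x2c, 0xa4, 0x2c, 0x2c, 0x2d, 0x2d, 0x9a, 0x84]
t1 = [0x2c, 0x07, 0xa4, 0x19, 0x2c, 0xb6, 0x2c, 0xde]
t2 = [0x2c, 0x07, 0xa4, 0xde, 0x2c, 0x33, 0x2c, 0xde]
t3 = [0xde, 0x2c, 0x33, 0x2c, 0xde, 0xa4, 0x07, 0x2c]

RES = [ 0xde  0x2c  0x33  0x2c  0xde  0xa4  0x07  0x2c ]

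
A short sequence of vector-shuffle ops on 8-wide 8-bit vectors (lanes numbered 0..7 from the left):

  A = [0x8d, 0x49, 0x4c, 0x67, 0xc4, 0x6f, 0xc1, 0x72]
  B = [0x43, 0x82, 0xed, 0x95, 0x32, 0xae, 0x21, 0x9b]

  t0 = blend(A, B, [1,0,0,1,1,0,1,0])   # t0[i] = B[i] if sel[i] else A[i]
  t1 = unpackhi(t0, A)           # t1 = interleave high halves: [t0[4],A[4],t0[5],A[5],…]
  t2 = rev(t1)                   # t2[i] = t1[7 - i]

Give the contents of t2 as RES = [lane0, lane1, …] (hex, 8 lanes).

  t0: 43 49 4c 95 32 6f 21 72
  t1: 32 c4 6f 6f 21 c1 72 72
  t2: 72 72 c1 21 6f 6f c4 32

RES = [0x72, 0x72, 0xc1, 0x21, 0x6f, 0x6f, 0xc4, 0x32]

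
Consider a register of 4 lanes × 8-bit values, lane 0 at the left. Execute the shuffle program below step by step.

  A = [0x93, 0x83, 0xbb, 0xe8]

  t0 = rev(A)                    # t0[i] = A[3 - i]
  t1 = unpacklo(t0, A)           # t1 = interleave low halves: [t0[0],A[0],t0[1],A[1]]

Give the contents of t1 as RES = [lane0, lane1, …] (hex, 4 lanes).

t0 = [0xe8, 0xbb, 0x83, 0x93]
t1 = [0xe8, 0x93, 0xbb, 0x83]

RES = [ 0xe8  0x93  0xbb  0x83 ]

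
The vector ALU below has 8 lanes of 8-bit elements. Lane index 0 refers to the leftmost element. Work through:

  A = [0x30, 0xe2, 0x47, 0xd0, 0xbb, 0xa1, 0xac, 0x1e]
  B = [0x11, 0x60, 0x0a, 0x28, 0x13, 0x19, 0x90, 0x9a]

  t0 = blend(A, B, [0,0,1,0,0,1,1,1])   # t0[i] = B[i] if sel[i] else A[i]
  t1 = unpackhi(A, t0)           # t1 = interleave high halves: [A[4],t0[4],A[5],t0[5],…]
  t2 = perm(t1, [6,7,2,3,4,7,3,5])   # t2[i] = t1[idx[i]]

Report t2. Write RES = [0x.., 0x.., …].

RES = [0x1e, 0x9a, 0xa1, 0x19, 0xac, 0x9a, 0x19, 0x90]

→ t0 |30|e2|0a|d0|bb|19|90|9a|
→ t1 |bb|bb|a1|19|ac|90|1e|9a|
→ t2 |1e|9a|a1|19|ac|9a|19|90|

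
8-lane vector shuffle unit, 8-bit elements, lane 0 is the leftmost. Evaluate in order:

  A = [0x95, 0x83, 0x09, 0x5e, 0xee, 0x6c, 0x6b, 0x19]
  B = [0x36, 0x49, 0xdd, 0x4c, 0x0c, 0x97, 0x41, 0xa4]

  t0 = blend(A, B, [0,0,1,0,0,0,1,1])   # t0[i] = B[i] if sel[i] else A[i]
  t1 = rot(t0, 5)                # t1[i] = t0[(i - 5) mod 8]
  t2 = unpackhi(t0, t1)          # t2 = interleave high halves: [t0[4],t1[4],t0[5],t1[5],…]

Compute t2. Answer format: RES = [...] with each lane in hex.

RES = [0xee, 0xa4, 0x6c, 0x95, 0x41, 0x83, 0xa4, 0xdd]

→ t0 |95|83|dd|5e|ee|6c|41|a4|
→ t1 |5e|ee|6c|41|a4|95|83|dd|
→ t2 |ee|a4|6c|95|41|83|a4|dd|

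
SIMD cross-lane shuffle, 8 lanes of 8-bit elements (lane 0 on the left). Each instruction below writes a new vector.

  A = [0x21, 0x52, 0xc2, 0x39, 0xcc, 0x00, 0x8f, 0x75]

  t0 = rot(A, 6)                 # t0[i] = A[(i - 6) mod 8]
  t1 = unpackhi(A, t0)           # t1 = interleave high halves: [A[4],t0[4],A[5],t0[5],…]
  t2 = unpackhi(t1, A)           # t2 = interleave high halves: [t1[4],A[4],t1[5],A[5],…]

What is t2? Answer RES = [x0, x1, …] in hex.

RES = [0x8f, 0xcc, 0x21, 0x00, 0x75, 0x8f, 0x52, 0x75]

t0 = [0xc2, 0x39, 0xcc, 0x00, 0x8f, 0x75, 0x21, 0x52]
t1 = [0xcc, 0x8f, 0x00, 0x75, 0x8f, 0x21, 0x75, 0x52]
t2 = [0x8f, 0xcc, 0x21, 0x00, 0x75, 0x8f, 0x52, 0x75]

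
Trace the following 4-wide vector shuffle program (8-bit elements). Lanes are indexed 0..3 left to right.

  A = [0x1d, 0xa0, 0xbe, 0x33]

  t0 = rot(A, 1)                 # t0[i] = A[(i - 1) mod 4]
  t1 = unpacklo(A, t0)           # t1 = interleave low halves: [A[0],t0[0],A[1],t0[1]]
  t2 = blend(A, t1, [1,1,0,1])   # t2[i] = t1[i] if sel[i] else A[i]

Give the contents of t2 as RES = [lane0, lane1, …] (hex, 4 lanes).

→ t0 |33|1d|a0|be|
→ t1 |1d|33|a0|1d|
→ t2 |1d|33|be|1d|

RES = [ 0x1d  0x33  0xbe  0x1d ]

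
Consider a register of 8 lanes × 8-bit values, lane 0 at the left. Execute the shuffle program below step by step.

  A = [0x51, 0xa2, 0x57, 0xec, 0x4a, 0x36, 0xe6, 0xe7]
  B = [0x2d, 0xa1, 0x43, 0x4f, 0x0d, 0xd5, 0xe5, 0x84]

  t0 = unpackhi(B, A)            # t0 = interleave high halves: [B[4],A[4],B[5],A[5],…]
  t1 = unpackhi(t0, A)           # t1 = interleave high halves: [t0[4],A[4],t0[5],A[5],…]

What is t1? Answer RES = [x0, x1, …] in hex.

RES = [0xe5, 0x4a, 0xe6, 0x36, 0x84, 0xe6, 0xe7, 0xe7]

→ t0 |0d|4a|d5|36|e5|e6|84|e7|
→ t1 |e5|4a|e6|36|84|e6|e7|e7|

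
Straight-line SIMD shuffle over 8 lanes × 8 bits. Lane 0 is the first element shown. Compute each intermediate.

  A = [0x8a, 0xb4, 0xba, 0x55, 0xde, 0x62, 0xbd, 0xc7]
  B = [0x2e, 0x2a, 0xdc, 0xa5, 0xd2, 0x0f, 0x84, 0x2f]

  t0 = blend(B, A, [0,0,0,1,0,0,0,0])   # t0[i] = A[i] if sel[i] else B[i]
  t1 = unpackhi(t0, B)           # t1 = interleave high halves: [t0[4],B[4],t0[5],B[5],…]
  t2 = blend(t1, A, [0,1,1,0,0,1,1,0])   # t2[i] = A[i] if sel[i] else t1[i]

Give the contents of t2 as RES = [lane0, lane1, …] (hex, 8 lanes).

→ t0 |2e|2a|dc|55|d2|0f|84|2f|
→ t1 |d2|d2|0f|0f|84|84|2f|2f|
→ t2 |d2|b4|ba|0f|84|62|bd|2f|

RES = [ 0xd2  0xb4  0xba  0x0f  0x84  0x62  0xbd  0x2f ]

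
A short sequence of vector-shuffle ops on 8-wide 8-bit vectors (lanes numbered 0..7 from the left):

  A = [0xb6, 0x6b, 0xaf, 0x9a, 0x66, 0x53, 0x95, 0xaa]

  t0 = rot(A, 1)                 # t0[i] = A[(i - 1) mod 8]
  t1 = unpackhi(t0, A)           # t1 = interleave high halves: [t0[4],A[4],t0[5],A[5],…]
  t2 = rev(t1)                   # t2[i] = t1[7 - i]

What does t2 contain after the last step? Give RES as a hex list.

RES = [ 0xaa  0x95  0x95  0x53  0x53  0x66  0x66  0x9a ]

→ t0 |aa|b6|6b|af|9a|66|53|95|
→ t1 |9a|66|66|53|53|95|95|aa|
→ t2 |aa|95|95|53|53|66|66|9a|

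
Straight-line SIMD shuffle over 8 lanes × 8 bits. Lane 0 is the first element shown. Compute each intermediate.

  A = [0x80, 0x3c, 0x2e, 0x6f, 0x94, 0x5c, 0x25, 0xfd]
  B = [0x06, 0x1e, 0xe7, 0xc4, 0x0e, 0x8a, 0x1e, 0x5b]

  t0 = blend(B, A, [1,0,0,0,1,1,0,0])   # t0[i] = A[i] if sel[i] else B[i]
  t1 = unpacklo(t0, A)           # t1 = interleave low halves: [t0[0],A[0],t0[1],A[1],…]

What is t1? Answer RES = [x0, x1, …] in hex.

→ t0 |80|1e|e7|c4|94|5c|1e|5b|
→ t1 |80|80|1e|3c|e7|2e|c4|6f|

RES = [0x80, 0x80, 0x1e, 0x3c, 0xe7, 0x2e, 0xc4, 0x6f]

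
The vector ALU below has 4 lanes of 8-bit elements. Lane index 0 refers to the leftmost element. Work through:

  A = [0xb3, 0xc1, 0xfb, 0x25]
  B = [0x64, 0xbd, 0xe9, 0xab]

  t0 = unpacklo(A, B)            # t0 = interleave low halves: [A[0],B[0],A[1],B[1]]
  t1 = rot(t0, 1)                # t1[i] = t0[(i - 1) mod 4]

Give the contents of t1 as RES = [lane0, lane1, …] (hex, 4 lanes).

RES = [ 0xbd  0xb3  0x64  0xc1 ]

→ t0 |b3|64|c1|bd|
→ t1 |bd|b3|64|c1|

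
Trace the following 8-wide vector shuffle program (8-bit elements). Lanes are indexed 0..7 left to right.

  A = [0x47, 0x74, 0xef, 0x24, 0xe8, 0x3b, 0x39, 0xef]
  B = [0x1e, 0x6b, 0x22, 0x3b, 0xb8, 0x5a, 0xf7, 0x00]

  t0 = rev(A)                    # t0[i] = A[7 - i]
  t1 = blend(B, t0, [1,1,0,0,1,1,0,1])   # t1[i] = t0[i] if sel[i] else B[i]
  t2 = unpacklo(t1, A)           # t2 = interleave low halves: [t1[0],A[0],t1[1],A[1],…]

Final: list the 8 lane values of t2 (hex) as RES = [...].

→ t0 |ef|39|3b|e8|24|ef|74|47|
→ t1 |ef|39|22|3b|24|ef|f7|47|
→ t2 |ef|47|39|74|22|ef|3b|24|

RES = [ 0xef  0x47  0x39  0x74  0x22  0xef  0x3b  0x24 ]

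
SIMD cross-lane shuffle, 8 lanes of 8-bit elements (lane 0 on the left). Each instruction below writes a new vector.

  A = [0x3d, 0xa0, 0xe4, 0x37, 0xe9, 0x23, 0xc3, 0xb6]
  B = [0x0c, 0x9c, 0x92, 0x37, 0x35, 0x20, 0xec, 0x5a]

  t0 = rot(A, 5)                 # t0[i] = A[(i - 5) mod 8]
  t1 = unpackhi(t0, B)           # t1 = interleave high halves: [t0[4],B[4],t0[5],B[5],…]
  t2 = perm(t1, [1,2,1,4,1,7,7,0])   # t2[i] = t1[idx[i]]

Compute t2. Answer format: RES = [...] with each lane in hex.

RES = [ 0x35  0x3d  0x35  0xa0  0x35  0x5a  0x5a  0xb6 ]

→ t0 |37|e9|23|c3|b6|3d|a0|e4|
→ t1 |b6|35|3d|20|a0|ec|e4|5a|
→ t2 |35|3d|35|a0|35|5a|5a|b6|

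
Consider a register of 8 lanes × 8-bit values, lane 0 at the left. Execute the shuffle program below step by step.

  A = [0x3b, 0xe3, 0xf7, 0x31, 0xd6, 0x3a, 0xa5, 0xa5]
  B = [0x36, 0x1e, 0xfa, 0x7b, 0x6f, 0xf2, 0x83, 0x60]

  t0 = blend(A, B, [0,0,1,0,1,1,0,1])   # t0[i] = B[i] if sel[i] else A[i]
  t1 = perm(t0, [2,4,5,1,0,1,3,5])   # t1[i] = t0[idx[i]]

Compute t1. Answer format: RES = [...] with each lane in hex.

RES = [ 0xfa  0x6f  0xf2  0xe3  0x3b  0xe3  0x31  0xf2 ]

→ t0 |3b|e3|fa|31|6f|f2|a5|60|
→ t1 |fa|6f|f2|e3|3b|e3|31|f2|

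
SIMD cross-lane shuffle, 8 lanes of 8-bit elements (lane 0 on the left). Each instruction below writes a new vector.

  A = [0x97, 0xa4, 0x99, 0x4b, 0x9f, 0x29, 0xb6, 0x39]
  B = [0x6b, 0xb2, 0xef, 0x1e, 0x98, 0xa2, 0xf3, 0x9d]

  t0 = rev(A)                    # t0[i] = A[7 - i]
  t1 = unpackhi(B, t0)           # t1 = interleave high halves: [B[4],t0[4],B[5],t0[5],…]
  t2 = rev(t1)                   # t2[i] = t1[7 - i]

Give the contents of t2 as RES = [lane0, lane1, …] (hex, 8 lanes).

RES = [0x97, 0x9d, 0xa4, 0xf3, 0x99, 0xa2, 0x4b, 0x98]

  t0: 39 b6 29 9f 4b 99 a4 97
  t1: 98 4b a2 99 f3 a4 9d 97
  t2: 97 9d a4 f3 99 a2 4b 98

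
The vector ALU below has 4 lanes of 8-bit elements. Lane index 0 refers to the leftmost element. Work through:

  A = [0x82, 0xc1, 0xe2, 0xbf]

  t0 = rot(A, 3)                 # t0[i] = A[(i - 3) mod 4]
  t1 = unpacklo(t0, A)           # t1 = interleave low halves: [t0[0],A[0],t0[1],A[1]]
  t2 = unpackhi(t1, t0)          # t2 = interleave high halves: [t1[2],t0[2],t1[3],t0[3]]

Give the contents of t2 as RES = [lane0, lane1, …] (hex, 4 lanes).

RES = [ 0xe2  0xbf  0xc1  0x82 ]

t0 = [0xc1, 0xe2, 0xbf, 0x82]
t1 = [0xc1, 0x82, 0xe2, 0xc1]
t2 = [0xe2, 0xbf, 0xc1, 0x82]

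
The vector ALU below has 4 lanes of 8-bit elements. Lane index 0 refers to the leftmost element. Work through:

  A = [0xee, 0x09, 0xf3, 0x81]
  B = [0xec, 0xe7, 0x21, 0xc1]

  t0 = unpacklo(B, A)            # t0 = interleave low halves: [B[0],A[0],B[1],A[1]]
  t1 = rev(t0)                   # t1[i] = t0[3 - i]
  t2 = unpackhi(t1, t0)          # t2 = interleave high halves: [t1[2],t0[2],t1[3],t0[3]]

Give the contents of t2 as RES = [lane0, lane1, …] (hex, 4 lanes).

t0 = [0xec, 0xee, 0xe7, 0x09]
t1 = [0x09, 0xe7, 0xee, 0xec]
t2 = [0xee, 0xe7, 0xec, 0x09]

RES = [ 0xee  0xe7  0xec  0x09 ]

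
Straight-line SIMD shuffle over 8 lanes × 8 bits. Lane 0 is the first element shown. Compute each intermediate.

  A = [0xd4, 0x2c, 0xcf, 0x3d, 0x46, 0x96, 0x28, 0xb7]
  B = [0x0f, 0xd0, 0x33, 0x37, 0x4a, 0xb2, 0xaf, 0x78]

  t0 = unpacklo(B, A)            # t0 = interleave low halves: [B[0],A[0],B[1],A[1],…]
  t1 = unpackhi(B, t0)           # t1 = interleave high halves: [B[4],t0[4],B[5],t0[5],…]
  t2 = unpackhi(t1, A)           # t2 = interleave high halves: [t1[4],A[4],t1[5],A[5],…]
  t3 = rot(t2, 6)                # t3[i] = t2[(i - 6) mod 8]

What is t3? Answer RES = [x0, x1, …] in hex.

RES = [0x37, 0x96, 0x78, 0x28, 0x3d, 0xb7, 0xaf, 0x46]

  t0: 0f d4 d0 2c 33 cf 37 3d
  t1: 4a 33 b2 cf af 37 78 3d
  t2: af 46 37 96 78 28 3d b7
  t3: 37 96 78 28 3d b7 af 46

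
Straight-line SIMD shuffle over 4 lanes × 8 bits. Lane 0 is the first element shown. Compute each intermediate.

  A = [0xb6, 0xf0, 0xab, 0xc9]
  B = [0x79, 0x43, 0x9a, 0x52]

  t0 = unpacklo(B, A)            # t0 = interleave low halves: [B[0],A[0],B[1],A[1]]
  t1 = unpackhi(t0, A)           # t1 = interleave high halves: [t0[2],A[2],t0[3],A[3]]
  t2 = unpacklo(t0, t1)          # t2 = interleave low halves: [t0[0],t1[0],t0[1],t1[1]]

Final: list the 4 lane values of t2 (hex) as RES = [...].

  t0: 79 b6 43 f0
  t1: 43 ab f0 c9
  t2: 79 43 b6 ab

RES = [ 0x79  0x43  0xb6  0xab ]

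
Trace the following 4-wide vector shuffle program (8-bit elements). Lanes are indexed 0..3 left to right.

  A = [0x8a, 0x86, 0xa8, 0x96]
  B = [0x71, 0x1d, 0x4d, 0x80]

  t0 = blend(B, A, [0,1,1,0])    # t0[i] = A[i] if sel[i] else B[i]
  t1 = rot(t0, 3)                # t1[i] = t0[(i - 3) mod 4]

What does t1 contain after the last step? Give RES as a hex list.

RES = [0x86, 0xa8, 0x80, 0x71]

→ t0 |71|86|a8|80|
→ t1 |86|a8|80|71|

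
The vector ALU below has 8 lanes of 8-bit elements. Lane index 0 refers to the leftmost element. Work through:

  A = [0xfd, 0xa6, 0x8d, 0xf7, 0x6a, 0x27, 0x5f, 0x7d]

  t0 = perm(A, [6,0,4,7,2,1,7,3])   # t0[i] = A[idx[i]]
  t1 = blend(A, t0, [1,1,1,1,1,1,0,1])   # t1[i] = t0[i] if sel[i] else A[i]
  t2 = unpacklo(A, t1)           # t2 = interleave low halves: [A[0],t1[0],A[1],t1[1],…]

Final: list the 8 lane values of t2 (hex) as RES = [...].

→ t0 |5f|fd|6a|7d|8d|a6|7d|f7|
→ t1 |5f|fd|6a|7d|8d|a6|5f|f7|
→ t2 |fd|5f|a6|fd|8d|6a|f7|7d|

RES = [0xfd, 0x5f, 0xa6, 0xfd, 0x8d, 0x6a, 0xf7, 0x7d]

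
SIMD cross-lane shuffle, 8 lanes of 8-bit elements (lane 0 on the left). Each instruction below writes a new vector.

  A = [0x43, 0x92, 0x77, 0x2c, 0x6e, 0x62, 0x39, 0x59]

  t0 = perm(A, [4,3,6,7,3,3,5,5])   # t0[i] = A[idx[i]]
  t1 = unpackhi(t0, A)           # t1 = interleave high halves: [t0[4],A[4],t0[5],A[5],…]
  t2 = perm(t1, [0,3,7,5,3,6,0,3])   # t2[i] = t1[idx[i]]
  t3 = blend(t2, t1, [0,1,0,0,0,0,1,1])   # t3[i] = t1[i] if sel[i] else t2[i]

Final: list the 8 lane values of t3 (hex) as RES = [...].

  t0: 6e 2c 39 59 2c 2c 62 62
  t1: 2c 6e 2c 62 62 39 62 59
  t2: 2c 62 59 39 62 62 2c 62
  t3: 2c 6e 59 39 62 62 62 59

RES = [ 0x2c  0x6e  0x59  0x39  0x62  0x62  0x62  0x59 ]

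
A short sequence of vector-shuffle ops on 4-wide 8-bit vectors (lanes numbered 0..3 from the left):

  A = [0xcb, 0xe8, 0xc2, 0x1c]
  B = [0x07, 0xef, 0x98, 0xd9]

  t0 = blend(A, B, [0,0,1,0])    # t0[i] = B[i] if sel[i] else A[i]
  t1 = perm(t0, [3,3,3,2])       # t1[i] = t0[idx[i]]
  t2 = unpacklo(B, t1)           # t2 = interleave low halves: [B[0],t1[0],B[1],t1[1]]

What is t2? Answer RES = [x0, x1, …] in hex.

RES = [ 0x07  0x1c  0xef  0x1c ]

  t0: cb e8 98 1c
  t1: 1c 1c 1c 98
  t2: 07 1c ef 1c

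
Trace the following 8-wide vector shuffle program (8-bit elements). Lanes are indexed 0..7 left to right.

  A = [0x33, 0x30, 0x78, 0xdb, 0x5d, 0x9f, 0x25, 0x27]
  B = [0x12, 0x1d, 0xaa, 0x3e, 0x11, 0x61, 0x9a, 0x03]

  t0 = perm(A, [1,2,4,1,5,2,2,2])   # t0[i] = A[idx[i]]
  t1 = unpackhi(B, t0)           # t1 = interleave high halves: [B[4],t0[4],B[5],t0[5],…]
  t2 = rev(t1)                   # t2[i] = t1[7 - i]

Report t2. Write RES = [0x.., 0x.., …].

→ t0 |30|78|5d|30|9f|78|78|78|
→ t1 |11|9f|61|78|9a|78|03|78|
→ t2 |78|03|78|9a|78|61|9f|11|

RES = [0x78, 0x03, 0x78, 0x9a, 0x78, 0x61, 0x9f, 0x11]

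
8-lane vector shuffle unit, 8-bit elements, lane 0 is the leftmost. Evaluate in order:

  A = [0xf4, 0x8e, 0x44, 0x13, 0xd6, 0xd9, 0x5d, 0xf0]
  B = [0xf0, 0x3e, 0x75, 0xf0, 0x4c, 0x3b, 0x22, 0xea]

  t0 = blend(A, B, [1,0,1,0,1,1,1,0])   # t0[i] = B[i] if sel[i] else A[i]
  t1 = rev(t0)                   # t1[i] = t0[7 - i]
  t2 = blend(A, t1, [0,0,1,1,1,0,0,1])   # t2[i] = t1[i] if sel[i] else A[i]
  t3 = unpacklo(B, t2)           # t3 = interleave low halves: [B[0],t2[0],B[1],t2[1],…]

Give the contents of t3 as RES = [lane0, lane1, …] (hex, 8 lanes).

t0 = [0xf0, 0x8e, 0x75, 0x13, 0x4c, 0x3b, 0x22, 0xf0]
t1 = [0xf0, 0x22, 0x3b, 0x4c, 0x13, 0x75, 0x8e, 0xf0]
t2 = [0xf4, 0x8e, 0x3b, 0x4c, 0x13, 0xd9, 0x5d, 0xf0]
t3 = [0xf0, 0xf4, 0x3e, 0x8e, 0x75, 0x3b, 0xf0, 0x4c]

RES = [0xf0, 0xf4, 0x3e, 0x8e, 0x75, 0x3b, 0xf0, 0x4c]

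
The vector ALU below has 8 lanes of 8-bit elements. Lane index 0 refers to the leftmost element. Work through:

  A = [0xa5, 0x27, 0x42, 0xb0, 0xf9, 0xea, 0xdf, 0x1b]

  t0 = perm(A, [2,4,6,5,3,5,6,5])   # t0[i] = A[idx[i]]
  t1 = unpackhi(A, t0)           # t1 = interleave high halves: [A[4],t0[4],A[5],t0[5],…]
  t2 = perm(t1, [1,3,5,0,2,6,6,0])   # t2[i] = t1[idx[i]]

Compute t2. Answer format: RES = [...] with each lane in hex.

→ t0 |42|f9|df|ea|b0|ea|df|ea|
→ t1 |f9|b0|ea|ea|df|df|1b|ea|
→ t2 |b0|ea|df|f9|ea|1b|1b|f9|

RES = [0xb0, 0xea, 0xdf, 0xf9, 0xea, 0x1b, 0x1b, 0xf9]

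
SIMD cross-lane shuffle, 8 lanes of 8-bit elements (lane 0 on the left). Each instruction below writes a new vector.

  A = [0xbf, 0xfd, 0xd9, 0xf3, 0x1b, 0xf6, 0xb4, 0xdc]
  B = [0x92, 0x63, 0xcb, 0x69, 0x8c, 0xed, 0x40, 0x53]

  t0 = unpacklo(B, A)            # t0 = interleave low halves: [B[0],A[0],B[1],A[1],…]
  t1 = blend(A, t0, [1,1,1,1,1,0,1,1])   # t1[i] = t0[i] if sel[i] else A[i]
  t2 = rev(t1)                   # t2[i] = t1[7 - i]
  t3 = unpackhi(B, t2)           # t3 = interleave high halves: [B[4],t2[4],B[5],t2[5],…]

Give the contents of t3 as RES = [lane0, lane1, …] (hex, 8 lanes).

→ t0 |92|bf|63|fd|cb|d9|69|f3|
→ t1 |92|bf|63|fd|cb|f6|69|f3|
→ t2 |f3|69|f6|cb|fd|63|bf|92|
→ t3 |8c|fd|ed|63|40|bf|53|92|

RES = [0x8c, 0xfd, 0xed, 0x63, 0x40, 0xbf, 0x53, 0x92]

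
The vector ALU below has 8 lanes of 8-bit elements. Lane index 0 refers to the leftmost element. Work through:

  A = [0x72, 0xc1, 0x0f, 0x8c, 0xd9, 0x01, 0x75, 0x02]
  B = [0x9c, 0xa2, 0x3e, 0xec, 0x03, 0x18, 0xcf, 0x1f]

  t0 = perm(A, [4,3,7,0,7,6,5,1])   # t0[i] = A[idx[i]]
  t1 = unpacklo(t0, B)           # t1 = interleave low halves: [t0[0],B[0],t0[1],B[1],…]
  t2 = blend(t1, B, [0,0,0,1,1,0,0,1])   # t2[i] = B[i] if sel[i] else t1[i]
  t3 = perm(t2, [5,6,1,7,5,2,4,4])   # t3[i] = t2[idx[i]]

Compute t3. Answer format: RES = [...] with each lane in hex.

RES = [0x3e, 0x72, 0x9c, 0x1f, 0x3e, 0x8c, 0x03, 0x03]

t0 = [0xd9, 0x8c, 0x02, 0x72, 0x02, 0x75, 0x01, 0xc1]
t1 = [0xd9, 0x9c, 0x8c, 0xa2, 0x02, 0x3e, 0x72, 0xec]
t2 = [0xd9, 0x9c, 0x8c, 0xec, 0x03, 0x3e, 0x72, 0x1f]
t3 = [0x3e, 0x72, 0x9c, 0x1f, 0x3e, 0x8c, 0x03, 0x03]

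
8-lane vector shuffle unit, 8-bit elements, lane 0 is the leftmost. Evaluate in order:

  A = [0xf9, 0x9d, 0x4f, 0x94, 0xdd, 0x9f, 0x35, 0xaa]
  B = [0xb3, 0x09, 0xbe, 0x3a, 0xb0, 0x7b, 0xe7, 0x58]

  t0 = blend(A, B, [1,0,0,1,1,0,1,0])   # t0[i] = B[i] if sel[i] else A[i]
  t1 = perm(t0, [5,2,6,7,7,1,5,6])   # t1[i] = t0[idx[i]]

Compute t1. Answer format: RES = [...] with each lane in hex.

RES = [0x9f, 0x4f, 0xe7, 0xaa, 0xaa, 0x9d, 0x9f, 0xe7]

  t0: b3 9d 4f 3a b0 9f e7 aa
  t1: 9f 4f e7 aa aa 9d 9f e7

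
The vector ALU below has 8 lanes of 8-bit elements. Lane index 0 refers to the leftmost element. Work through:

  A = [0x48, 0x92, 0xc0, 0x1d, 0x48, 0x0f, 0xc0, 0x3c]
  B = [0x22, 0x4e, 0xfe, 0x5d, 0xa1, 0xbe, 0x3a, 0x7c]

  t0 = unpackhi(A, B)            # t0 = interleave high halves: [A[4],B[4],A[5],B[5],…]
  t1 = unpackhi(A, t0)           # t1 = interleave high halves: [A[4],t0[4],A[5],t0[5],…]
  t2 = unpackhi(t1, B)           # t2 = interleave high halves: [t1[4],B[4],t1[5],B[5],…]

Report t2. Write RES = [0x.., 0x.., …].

  t0: 48 a1 0f be c0 3a 3c 7c
  t1: 48 c0 0f 3a c0 3c 3c 7c
  t2: c0 a1 3c be 3c 3a 7c 7c

RES = [0xc0, 0xa1, 0x3c, 0xbe, 0x3c, 0x3a, 0x7c, 0x7c]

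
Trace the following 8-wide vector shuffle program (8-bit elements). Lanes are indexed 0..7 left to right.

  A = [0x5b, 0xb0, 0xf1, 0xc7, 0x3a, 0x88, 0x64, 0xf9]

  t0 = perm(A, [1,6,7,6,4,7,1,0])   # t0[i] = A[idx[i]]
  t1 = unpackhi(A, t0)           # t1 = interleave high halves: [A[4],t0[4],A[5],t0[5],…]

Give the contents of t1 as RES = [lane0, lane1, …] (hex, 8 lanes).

  t0: b0 64 f9 64 3a f9 b0 5b
  t1: 3a 3a 88 f9 64 b0 f9 5b

RES = [ 0x3a  0x3a  0x88  0xf9  0x64  0xb0  0xf9  0x5b ]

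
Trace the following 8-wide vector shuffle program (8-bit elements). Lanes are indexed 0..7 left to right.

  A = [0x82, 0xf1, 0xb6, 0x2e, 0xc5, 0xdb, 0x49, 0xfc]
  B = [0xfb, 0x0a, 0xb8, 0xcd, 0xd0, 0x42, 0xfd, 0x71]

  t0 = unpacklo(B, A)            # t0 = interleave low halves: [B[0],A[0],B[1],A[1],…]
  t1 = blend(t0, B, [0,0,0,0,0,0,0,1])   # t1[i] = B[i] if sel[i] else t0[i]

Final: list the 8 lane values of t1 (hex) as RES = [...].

t0 = [0xfb, 0x82, 0x0a, 0xf1, 0xb8, 0xb6, 0xcd, 0x2e]
t1 = [0xfb, 0x82, 0x0a, 0xf1, 0xb8, 0xb6, 0xcd, 0x71]

RES = [ 0xfb  0x82  0x0a  0xf1  0xb8  0xb6  0xcd  0x71 ]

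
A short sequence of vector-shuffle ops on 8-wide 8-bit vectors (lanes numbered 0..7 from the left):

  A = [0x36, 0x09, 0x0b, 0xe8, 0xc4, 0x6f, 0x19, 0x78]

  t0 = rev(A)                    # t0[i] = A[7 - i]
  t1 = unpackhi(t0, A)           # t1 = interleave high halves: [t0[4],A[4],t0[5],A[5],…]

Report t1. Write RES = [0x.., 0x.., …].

t0 = [0x78, 0x19, 0x6f, 0xc4, 0xe8, 0x0b, 0x09, 0x36]
t1 = [0xe8, 0xc4, 0x0b, 0x6f, 0x09, 0x19, 0x36, 0x78]

RES = [0xe8, 0xc4, 0x0b, 0x6f, 0x09, 0x19, 0x36, 0x78]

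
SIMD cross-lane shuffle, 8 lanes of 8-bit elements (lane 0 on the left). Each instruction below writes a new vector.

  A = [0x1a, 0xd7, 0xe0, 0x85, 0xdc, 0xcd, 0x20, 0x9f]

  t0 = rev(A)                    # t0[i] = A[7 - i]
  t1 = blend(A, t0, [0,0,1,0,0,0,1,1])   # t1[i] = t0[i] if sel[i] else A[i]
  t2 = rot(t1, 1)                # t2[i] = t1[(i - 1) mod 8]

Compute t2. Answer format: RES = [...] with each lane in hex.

RES = [ 0x1a  0x1a  0xd7  0xcd  0x85  0xdc  0xcd  0xd7 ]

  t0: 9f 20 cd dc 85 e0 d7 1a
  t1: 1a d7 cd 85 dc cd d7 1a
  t2: 1a 1a d7 cd 85 dc cd d7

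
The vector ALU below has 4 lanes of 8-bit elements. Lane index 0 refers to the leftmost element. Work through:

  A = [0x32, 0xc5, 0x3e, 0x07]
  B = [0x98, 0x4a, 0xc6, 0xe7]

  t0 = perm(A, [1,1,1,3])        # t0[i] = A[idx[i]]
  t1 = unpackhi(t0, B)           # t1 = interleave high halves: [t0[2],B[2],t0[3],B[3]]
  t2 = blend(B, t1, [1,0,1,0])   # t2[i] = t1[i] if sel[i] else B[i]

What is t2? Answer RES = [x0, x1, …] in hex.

t0 = [0xc5, 0xc5, 0xc5, 0x07]
t1 = [0xc5, 0xc6, 0x07, 0xe7]
t2 = [0xc5, 0x4a, 0x07, 0xe7]

RES = [ 0xc5  0x4a  0x07  0xe7 ]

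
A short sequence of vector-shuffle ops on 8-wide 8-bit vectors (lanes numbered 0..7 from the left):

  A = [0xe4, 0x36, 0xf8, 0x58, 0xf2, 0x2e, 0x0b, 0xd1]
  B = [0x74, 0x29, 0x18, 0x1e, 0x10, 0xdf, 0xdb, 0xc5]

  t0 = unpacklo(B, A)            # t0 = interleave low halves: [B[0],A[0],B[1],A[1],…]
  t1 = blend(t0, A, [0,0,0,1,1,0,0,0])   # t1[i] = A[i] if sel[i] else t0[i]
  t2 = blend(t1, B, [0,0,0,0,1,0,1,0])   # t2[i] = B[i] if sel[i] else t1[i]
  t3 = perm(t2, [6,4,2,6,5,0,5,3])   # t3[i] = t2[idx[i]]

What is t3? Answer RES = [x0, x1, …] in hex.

  t0: 74 e4 29 36 18 f8 1e 58
  t1: 74 e4 29 58 f2 f8 1e 58
  t2: 74 e4 29 58 10 f8 db 58
  t3: db 10 29 db f8 74 f8 58

RES = [ 0xdb  0x10  0x29  0xdb  0xf8  0x74  0xf8  0x58 ]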